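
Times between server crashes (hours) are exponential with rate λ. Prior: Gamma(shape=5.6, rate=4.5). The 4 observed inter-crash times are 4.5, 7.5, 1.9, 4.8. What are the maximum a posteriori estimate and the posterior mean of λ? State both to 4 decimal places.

MAP: 0.3707. Posterior mean: 0.4138.

Σ times = 18.7. Posterior: Gamma(shape = 5.6+4 = 9.6, rate = 4.5+18.7 = 23.2).
Mode = (α−1)/β = 8.6/23.2 = 0.3707.
Mean = α/β = 9.6/23.2 = 0.4138.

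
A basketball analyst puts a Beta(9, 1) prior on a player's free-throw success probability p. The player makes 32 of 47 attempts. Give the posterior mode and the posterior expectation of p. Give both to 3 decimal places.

Posterior: Beta(9+32, 1+15) = Beta(41, 16).
Mode = (41−1)/(41+16−2) = 40/55 = 0.727.
Mean = 41/(41+16) = 41/57 = 0.719.

p_MAP = 0.727, E[p|data] = 0.719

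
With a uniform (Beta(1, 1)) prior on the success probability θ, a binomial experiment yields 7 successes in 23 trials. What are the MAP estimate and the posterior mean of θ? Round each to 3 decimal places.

MAP = 0.304, posterior mean = 0.320

Posterior: Beta(1+7, 1+16) = Beta(8, 17).
Mode = (8−1)/(8+17−2) = 7/23 = 0.304.
Mean = 8/(8+17) = 8/25 = 0.320.
Right-skewed posterior ⇒ mode < mean.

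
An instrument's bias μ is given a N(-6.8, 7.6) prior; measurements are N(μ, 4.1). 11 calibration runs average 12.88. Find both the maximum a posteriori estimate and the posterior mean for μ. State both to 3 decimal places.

MAP: 11.960. Posterior mean: 11.960.

Posterior for μ is Normal. Precision-weighted mean: (1/7.6·-6.8 + 11/4.1·12.88) / (1/7.6 + 11/4.1) = 11.960.
A Normal posterior is symmetric, so mode = mean.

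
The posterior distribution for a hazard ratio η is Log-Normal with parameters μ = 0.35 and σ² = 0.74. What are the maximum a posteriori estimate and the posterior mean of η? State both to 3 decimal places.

MAP: 0.677. Posterior mean: 2.054.

Mode = exp(μ − σ²) = exp(-0.39) = 0.677.
Mean = exp(μ + σ²/2) = exp(0.720) = 2.054.
The mean is pulled above the mode by the posterior's right skew.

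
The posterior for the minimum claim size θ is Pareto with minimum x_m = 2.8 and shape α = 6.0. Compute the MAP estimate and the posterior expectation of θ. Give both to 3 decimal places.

θ_MAP = 2.800, E[θ|data] = 3.360

The Pareto density is strictly decreasing on [x_m, ∞), so the mode is x_m = 2.800.
Mean = α·x_m/(α−1) = 6.0·2.8/5.0 = 3.360.
The mean is pulled above the mode by the posterior's right skew.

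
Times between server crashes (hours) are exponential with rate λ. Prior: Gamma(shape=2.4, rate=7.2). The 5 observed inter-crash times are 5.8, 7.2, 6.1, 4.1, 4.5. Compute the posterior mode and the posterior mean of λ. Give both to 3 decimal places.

Σ times = 27.7. Posterior: Gamma(shape = 2.4+5 = 7.4, rate = 7.2+27.7 = 34.9).
Mode = (α−1)/β = 6.4/34.9 = 0.183.
Mean = α/β = 7.4/34.9 = 0.212.

λ_MAP = 0.183, E[λ|data] = 0.212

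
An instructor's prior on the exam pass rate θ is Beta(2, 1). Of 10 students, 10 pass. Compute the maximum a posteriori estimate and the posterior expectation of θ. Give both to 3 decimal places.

Posterior: Beta(2+10, 1+0) = Beta(12, 1).
Since β = 1 ≤ 1 and α > 1, the Beta density is monotone increasing on [0,1]; the mode is at 1.
Mean = 12/(12+1) = 0.923.

θ_MAP = 1.000, E[θ|data] = 0.923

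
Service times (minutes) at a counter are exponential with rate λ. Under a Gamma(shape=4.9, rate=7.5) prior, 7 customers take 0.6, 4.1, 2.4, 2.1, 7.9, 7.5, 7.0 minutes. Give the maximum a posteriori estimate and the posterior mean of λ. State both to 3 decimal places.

Σ times = 31.6. Posterior: Gamma(shape = 4.9+7 = 11.9, rate = 7.5+31.6 = 39.1).
Mode = (α−1)/β = 10.9/39.1 = 0.279.
Mean = α/β = 11.9/39.1 = 0.304.
Right-skewed posterior ⇒ mode < mean.

MAP = 0.279, posterior mean = 0.304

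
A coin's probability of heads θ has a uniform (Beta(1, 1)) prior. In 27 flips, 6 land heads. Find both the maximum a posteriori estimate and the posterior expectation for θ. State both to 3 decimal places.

Posterior: Beta(1+6, 1+21) = Beta(7, 22).
Mode = (7−1)/(7+22−2) = 6/27 = 0.222.
With a flat prior the MAP equals the MLE, 6/27.
Mean = 7/(7+22) = 7/29 = 0.241.

MAP: 0.222. Posterior mean: 0.241.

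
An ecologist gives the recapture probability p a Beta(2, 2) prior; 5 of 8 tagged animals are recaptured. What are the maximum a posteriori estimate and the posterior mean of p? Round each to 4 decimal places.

Posterior: Beta(2+5, 2+3) = Beta(7, 5).
Mode = (7−1)/(7+5−2) = 6/10 = 0.6000.
Mean = 7/(7+5) = 7/12 = 0.5833.
The posterior is left-skewed, so the mode exceeds the mean.

MAP = 0.6000, posterior mean = 0.5833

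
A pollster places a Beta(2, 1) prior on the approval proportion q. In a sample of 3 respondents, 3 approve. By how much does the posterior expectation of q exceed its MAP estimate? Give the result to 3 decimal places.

Posterior: Beta(2+3, 1+0) = Beta(5, 1).
Since β = 1 ≤ 1 and α > 1, the Beta density is monotone increasing on [0,1]; the mode is at 1.
Mean = 5/(5+1) = 0.833.
Difference = 0.833 − 1.000 = -0.167.

-0.167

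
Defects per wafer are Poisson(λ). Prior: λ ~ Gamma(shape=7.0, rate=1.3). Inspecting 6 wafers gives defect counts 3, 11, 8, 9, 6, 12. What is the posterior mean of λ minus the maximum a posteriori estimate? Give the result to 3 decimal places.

Σ counts = 49. Posterior: Gamma(shape = 7.0+49 = 56.0, rate = 1.3+6 = 7.3).
Mode = (α−1)/β = 55.0/7.3 = 7.534.
Mean = α/β = 56.0/7.3 = 7.671.
Difference = 7.671 − 7.534 = 0.137.

0.137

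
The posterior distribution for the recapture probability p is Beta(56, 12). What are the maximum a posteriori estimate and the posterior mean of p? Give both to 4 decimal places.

Mode = (56−1)/(56+12−2) = 55/66 = 0.8333.
Mean = 56/(56+12) = 56/68 = 0.8235.
The mean is pulled below the mode by the posterior's left skew.

MAP: 0.8333. Posterior mean: 0.8235.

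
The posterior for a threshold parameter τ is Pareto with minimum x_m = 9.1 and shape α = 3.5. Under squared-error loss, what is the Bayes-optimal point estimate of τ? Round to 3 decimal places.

12.740

The Pareto density is strictly decreasing on [x_m, ∞), so the mode is x_m = 9.100.
Mean = α·x_m/(α−1) = 3.5·9.1/2.5 = 12.740.
Squared-error loss ⇒ the optimal estimator is the posterior mean.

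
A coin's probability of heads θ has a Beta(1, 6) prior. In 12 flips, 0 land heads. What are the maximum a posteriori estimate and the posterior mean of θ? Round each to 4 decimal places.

Posterior: Beta(1+0, 6+12) = Beta(1, 18).
Since α = 1 ≤ 1 and β > 1, the Beta density is monotone decreasing on [0,1]; the mode is at 0.
Mean = 1/(1+18) = 0.0526.

MAP = 0.0000, posterior mean = 0.0526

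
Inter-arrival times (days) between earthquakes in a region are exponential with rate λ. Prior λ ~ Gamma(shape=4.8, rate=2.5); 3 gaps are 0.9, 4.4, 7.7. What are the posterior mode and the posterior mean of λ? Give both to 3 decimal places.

Σ times = 13.0. Posterior: Gamma(shape = 4.8+3 = 7.8, rate = 2.5+13.0 = 15.5).
Mode = (α−1)/β = 6.8/15.5 = 0.439.
Mean = α/β = 7.8/15.5 = 0.503.

posterior mode = 0.439, posterior mean = 0.503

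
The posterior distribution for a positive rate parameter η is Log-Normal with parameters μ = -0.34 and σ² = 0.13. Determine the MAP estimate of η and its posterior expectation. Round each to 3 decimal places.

Mode = exp(μ − σ²) = exp(-0.47) = 0.625.
Mean = exp(μ + σ²/2) = exp(-0.275) = 0.760.
The posterior is right-skewed, so the mean exceeds the mode.

MAP: 0.625. Posterior mean: 0.760.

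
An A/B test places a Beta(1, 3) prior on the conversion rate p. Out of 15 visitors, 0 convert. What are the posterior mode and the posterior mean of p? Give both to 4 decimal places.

MAP = 0.0000, posterior mean = 0.0526

Posterior: Beta(1+0, 3+15) = Beta(1, 18).
Since α = 1 ≤ 1 and β > 1, the Beta density is monotone decreasing on [0,1]; the mode is at 0.
Mean = 1/(1+18) = 0.0526.
Right-skewed posterior ⇒ mode < mean.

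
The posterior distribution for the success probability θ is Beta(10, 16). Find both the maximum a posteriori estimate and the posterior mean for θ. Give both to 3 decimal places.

Mode = (10−1)/(10+16−2) = 9/24 = 0.375.
Mean = 10/(10+16) = 10/26 = 0.385.

MAP = 0.375; posterior mean = 0.385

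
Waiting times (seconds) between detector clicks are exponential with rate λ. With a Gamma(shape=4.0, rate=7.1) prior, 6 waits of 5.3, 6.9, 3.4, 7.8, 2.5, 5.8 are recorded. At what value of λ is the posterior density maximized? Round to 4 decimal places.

0.2320

Σ times = 31.7. Posterior: Gamma(shape = 4.0+6 = 10.0, rate = 7.1+31.7 = 38.8).
Mode = (α−1)/β = 9.0/38.8 = 0.2320.
Mean = α/β = 10.0/38.8 = 0.2577.
This is the posterior mode — the MAP estimate.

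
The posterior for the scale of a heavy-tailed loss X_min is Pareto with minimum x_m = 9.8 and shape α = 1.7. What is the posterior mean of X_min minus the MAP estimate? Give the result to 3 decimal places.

The Pareto density is strictly decreasing on [x_m, ∞), so the mode is x_m = 9.800.
Mean = α·x_m/(α−1) = 1.7·9.8/0.7 = 23.800.
Difference = 23.800 − 9.800 = 14.000.
The mean is pulled above the mode by the posterior's right skew.

14.000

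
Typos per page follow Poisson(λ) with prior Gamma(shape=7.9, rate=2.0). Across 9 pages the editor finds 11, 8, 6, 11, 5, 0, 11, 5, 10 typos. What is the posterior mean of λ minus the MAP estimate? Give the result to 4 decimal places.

Σ counts = 67. Posterior: Gamma(shape = 7.9+67 = 74.9, rate = 2.0+9 = 11.0).
Mode = (α−1)/β = 73.9/11.0 = 6.7182.
Mean = α/β = 74.9/11.0 = 6.8091.
Difference = 6.8091 − 6.7182 = 0.0909.
Mean > mode: the posterior has a right tail.

0.0909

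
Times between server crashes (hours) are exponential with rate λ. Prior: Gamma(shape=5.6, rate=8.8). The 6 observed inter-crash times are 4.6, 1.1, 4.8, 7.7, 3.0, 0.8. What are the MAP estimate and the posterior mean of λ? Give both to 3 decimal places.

MAP estimate = 0.344, posterior mean = 0.377

Σ times = 22.0. Posterior: Gamma(shape = 5.6+6 = 11.6, rate = 8.8+22.0 = 30.8).
Mode = (α−1)/β = 10.6/30.8 = 0.344.
Mean = α/β = 11.6/30.8 = 0.377.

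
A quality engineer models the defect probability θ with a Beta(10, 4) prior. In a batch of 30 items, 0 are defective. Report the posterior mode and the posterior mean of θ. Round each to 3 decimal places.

posterior mode = 0.214, posterior mean = 0.227

Posterior: Beta(10+0, 4+30) = Beta(10, 34).
Mode = (10−1)/(10+34−2) = 9/42 = 0.214.
Mean = 10/(10+34) = 10/44 = 0.227.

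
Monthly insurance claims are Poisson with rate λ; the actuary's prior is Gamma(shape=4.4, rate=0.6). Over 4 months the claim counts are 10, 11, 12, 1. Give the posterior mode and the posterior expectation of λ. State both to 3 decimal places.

Σ counts = 34. Posterior: Gamma(shape = 4.4+34 = 38.4, rate = 0.6+4 = 4.6).
Mode = (α−1)/β = 37.4/4.6 = 8.130.
Mean = α/β = 38.4/4.6 = 8.348.

MAP = 8.130; posterior mean = 8.348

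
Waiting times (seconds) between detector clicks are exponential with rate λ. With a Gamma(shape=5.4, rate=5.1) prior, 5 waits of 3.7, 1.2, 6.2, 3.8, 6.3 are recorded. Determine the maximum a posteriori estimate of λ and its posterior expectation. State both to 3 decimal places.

Σ times = 21.2. Posterior: Gamma(shape = 5.4+5 = 10.4, rate = 5.1+21.2 = 26.3).
Mode = (α−1)/β = 9.4/26.3 = 0.357.
Mean = α/β = 10.4/26.3 = 0.395.

MAP = 0.357, posterior mean = 0.395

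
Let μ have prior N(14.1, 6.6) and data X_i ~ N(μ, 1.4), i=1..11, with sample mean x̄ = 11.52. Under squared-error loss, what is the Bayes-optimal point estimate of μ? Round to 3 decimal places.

11.569

Posterior for μ is Normal. Precision-weighted mean: (1/6.6·14.1 + 11/1.4·11.52) / (1/6.6 + 11/1.4) = 11.569.
A Normal posterior is symmetric, so mode = mean.
Squared-error loss ⇒ the optimal estimator is the posterior mean.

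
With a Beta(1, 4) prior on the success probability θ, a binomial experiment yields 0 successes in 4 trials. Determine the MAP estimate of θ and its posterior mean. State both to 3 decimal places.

Posterior: Beta(1+0, 4+4) = Beta(1, 8).
Since α = 1 ≤ 1 and β > 1, the Beta density is monotone decreasing on [0,1]; the mode is at 0.
Mean = 1/(1+8) = 0.111.
The mean is pulled above the mode by the posterior's right skew.

MAP estimate = 0.000, posterior mean = 0.111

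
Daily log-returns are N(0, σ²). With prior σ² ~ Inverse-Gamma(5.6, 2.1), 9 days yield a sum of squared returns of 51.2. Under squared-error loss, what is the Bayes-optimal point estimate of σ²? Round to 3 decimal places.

Posterior: Inverse-Gamma(shape = 5.6+9/2 = 10.1, scale = 2.1+51.2/2 = 27.7).
Mode = β/(α+1) = 27.7/11.1 = 2.495.
Mean = β/(α−1) = 27.7/9.1 = 3.044.
Squared-error loss ⇒ the optimal estimator is the posterior mean.

3.044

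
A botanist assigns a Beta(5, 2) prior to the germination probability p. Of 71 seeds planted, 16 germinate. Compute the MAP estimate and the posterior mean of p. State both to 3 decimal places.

Posterior: Beta(5+16, 2+55) = Beta(21, 57).
Mode = (21−1)/(21+57−2) = 20/76 = 0.263.
Mean = 21/(21+57) = 21/78 = 0.269.

MAP = 0.263; posterior mean = 0.269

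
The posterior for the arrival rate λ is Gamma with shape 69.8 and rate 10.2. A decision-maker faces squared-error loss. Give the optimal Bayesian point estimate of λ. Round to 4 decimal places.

Mode = (α−1)/β = 68.8/10.2 = 6.7451.
Mean = α/β = 69.8/10.2 = 6.8431.
Squared-error loss ⇒ the optimal estimator is the posterior mean.

6.8431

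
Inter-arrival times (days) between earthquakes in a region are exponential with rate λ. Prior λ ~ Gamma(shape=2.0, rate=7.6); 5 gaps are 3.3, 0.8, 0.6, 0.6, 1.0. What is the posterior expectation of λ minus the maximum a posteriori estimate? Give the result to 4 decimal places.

0.0719

Σ times = 6.3. Posterior: Gamma(shape = 2.0+5 = 7.0, rate = 7.6+6.3 = 13.9).
Mode = (α−1)/β = 6.0/13.9 = 0.4317.
Mean = α/β = 7.0/13.9 = 0.5036.
Difference = 0.5036 − 0.4317 = 0.0719.
Mean > mode: the posterior has a right tail.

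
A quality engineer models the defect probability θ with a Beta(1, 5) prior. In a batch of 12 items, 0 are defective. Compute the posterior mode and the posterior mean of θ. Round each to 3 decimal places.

θ_MAP = 0.000, E[θ|data] = 0.056

Posterior: Beta(1+0, 5+12) = Beta(1, 17).
Since α = 1 ≤ 1 and β > 1, the Beta density is monotone decreasing on [0,1]; the mode is at 0.
Mean = 1/(1+17) = 0.056.
Right-skewed posterior ⇒ mode < mean.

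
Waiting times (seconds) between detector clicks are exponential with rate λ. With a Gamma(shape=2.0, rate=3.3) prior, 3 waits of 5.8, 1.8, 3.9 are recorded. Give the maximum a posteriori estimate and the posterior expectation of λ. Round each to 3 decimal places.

maximum a posteriori estimate = 0.270, posterior expectation = 0.338

Σ times = 11.5. Posterior: Gamma(shape = 2.0+3 = 5.0, rate = 3.3+11.5 = 14.8).
Mode = (α−1)/β = 4.0/14.8 = 0.270.
Mean = α/β = 5.0/14.8 = 0.338.
Right-skewed posterior ⇒ mode < mean.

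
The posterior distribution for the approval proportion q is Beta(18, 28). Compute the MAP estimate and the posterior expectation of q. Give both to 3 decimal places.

Mode = (18−1)/(18+28−2) = 17/44 = 0.386.
Mean = 18/(18+28) = 18/46 = 0.391.
The posterior is right-skewed, so the mean exceeds the mode.

MAP estimate = 0.386, posterior expectation = 0.391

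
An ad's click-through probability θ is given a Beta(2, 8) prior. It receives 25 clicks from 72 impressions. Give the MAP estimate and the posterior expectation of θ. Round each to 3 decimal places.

MAP = 0.325; posterior mean = 0.329

Posterior: Beta(2+25, 8+47) = Beta(27, 55).
Mode = (27−1)/(27+55−2) = 26/80 = 0.325.
Mean = 27/(27+55) = 27/82 = 0.329.
The posterior is right-skewed, so the mean exceeds the mode.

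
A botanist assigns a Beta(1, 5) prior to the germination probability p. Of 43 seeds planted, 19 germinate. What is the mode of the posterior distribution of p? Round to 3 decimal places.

0.404

Posterior: Beta(1+19, 5+24) = Beta(20, 29).
Mode = (20−1)/(20+29−2) = 19/47 = 0.404.
Mean = 20/(20+29) = 20/49 = 0.408.
This is the posterior mode — the MAP estimate.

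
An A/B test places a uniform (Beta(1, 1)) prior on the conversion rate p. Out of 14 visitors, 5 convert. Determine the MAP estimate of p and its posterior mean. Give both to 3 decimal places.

MAP estimate = 0.357, posterior mean = 0.375

Posterior: Beta(1+5, 1+9) = Beta(6, 10).
Mode = (6−1)/(6+10−2) = 5/14 = 0.357.
With a flat prior the MAP equals the MLE, 5/14.
Mean = 6/(6+10) = 6/16 = 0.375.
Right-skewed posterior ⇒ mode < mean.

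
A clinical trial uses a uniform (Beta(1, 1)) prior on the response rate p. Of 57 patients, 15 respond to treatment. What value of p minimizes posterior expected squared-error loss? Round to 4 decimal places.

0.2712

Posterior: Beta(1+15, 1+42) = Beta(16, 43).
Mode = (16−1)/(16+43−2) = 15/57 = 0.2632.
Mean = 16/(16+43) = 16/59 = 0.2712.
Squared-error loss ⇒ the optimal estimator is the posterior mean.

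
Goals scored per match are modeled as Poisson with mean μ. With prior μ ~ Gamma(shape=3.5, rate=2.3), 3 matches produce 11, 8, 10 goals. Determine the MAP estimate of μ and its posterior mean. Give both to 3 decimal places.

μ_MAP = 5.943, E[μ|data] = 6.132

Σ counts = 29. Posterior: Gamma(shape = 3.5+29 = 32.5, rate = 2.3+3 = 5.3).
Mode = (α−1)/β = 31.5/5.3 = 5.943.
Mean = α/β = 32.5/5.3 = 6.132.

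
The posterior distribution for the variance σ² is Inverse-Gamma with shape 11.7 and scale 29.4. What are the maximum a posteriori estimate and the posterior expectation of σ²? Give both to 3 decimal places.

Mode = β/(α+1) = 29.4/12.7 = 2.315.
Mean = β/(α−1) = 29.4/10.7 = 2.748.
Right-skewed posterior ⇒ mode < mean.

MAP: 2.315. Posterior mean: 2.748.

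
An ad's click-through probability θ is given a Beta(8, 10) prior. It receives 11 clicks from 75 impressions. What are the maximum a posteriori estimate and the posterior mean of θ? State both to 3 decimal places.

MAP: 0.198. Posterior mean: 0.204.

Posterior: Beta(8+11, 10+64) = Beta(19, 74).
Mode = (19−1)/(19+74−2) = 18/91 = 0.198.
Mean = 19/(19+74) = 19/93 = 0.204.
Right-skewed posterior ⇒ mode < mean.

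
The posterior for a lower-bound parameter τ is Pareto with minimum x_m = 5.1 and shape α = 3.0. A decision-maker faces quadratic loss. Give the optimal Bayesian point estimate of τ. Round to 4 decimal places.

The Pareto density is strictly decreasing on [x_m, ∞), so the mode is x_m = 5.1000.
Mean = α·x_m/(α−1) = 3.0·5.1/2.0 = 7.6500.
Quadratic loss ⇒ the optimal estimator is the posterior mean.

7.6500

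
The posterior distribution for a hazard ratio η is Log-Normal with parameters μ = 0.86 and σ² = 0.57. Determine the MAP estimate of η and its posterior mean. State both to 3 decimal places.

MAP estimate = 1.336, posterior mean = 3.142

Mode = exp(μ − σ²) = exp(0.29) = 1.336.
Mean = exp(μ + σ²/2) = exp(1.145) = 3.142.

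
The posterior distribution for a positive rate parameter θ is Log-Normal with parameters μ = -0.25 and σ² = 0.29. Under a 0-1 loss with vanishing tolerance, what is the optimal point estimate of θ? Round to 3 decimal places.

Mode = exp(μ − σ²) = exp(-0.54) = 0.583.
Mean = exp(μ + σ²/2) = exp(-0.105) = 0.900.
This is the posterior mode — the MAP estimate.

0.583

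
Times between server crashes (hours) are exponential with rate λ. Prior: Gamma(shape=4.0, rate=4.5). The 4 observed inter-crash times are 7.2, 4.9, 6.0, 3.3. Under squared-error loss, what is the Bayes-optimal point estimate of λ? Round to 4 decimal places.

Σ times = 21.4. Posterior: Gamma(shape = 4.0+4 = 8.0, rate = 4.5+21.4 = 25.9).
Mode = (α−1)/β = 7.0/25.9 = 0.2703.
Mean = α/β = 8.0/25.9 = 0.3089.
Squared-error loss ⇒ the optimal estimator is the posterior mean.

0.3089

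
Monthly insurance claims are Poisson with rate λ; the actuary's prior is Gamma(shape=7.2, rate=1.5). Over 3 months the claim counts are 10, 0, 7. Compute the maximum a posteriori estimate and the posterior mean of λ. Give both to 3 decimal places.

Σ counts = 17. Posterior: Gamma(shape = 7.2+17 = 24.2, rate = 1.5+3 = 4.5).
Mode = (α−1)/β = 23.2/4.5 = 5.156.
Mean = α/β = 24.2/4.5 = 5.378.

MAP = 5.156, posterior mean = 5.378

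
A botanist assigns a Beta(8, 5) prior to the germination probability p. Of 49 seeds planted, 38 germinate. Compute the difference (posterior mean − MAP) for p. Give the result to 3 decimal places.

-0.008

Posterior: Beta(8+38, 5+11) = Beta(46, 16).
Mode = (46−1)/(46+16−2) = 45/60 = 0.750.
Mean = 46/(46+16) = 46/62 = 0.742.
Difference = 0.742 − 0.750 = -0.008.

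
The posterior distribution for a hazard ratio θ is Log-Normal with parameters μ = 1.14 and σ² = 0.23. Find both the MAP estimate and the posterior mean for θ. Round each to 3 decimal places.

Mode = exp(μ − σ²) = exp(0.91) = 2.484.
Mean = exp(μ + σ²/2) = exp(1.255) = 3.508.

MAP estimate = 2.484, posterior mean = 3.508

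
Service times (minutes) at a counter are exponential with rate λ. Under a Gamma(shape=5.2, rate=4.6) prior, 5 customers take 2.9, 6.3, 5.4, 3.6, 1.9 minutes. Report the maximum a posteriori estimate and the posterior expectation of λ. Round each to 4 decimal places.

Σ times = 20.1. Posterior: Gamma(shape = 5.2+5 = 10.2, rate = 4.6+20.1 = 24.7).
Mode = (α−1)/β = 9.2/24.7 = 0.3725.
Mean = α/β = 10.2/24.7 = 0.4130.
The mean is pulled above the mode by the posterior's right skew.

MAP = 0.3725, posterior mean = 0.4130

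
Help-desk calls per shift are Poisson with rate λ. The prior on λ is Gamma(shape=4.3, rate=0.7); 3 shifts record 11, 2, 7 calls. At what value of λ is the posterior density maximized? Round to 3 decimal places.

6.297

Σ counts = 20. Posterior: Gamma(shape = 4.3+20 = 24.3, rate = 0.7+3 = 3.7).
Mode = (α−1)/β = 23.3/3.7 = 6.297.
Mean = α/β = 24.3/3.7 = 6.568.
This is the posterior mode — the MAP estimate.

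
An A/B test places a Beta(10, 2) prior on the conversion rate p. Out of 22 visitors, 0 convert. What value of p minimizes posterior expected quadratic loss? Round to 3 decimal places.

0.294

Posterior: Beta(10+0, 2+22) = Beta(10, 24).
Mode = (10−1)/(10+24−2) = 9/32 = 0.281.
Mean = 10/(10+24) = 10/34 = 0.294.
Quadratic loss ⇒ the optimal estimator is the posterior mean.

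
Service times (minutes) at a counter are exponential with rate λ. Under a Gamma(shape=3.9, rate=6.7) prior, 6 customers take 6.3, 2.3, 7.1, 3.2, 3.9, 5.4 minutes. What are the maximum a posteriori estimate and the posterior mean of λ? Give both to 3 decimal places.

Σ times = 28.2. Posterior: Gamma(shape = 3.9+6 = 9.9, rate = 6.7+28.2 = 34.9).
Mode = (α−1)/β = 8.9/34.9 = 0.255.
Mean = α/β = 9.9/34.9 = 0.284.

MAP = 0.255, posterior mean = 0.284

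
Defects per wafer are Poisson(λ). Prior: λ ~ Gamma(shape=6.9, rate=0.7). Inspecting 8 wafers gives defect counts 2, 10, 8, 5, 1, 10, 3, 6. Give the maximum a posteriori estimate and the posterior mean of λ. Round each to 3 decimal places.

Σ counts = 45. Posterior: Gamma(shape = 6.9+45 = 51.9, rate = 0.7+8 = 8.7).
Mode = (α−1)/β = 50.9/8.7 = 5.851.
Mean = α/β = 51.9/8.7 = 5.966.
The mean is pulled above the mode by the posterior's right skew.

λ_MAP = 5.851, E[λ|data] = 5.966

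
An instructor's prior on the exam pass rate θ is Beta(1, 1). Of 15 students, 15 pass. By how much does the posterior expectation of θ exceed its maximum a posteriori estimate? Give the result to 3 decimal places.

Posterior: Beta(1+15, 1+0) = Beta(16, 1).
Since β = 1 ≤ 1 and α > 1, the Beta density is monotone increasing on [0,1]; the mode is at 1.
Mean = 16/(16+1) = 0.941.
Difference = 0.941 − 1.000 = -0.059.
The posterior is left-skewed, so the mode exceeds the mean.

-0.059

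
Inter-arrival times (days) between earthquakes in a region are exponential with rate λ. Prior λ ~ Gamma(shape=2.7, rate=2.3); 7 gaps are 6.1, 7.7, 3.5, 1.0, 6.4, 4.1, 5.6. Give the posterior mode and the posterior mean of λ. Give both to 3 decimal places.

posterior mode = 0.237, posterior mean = 0.264

Σ times = 34.4. Posterior: Gamma(shape = 2.7+7 = 9.7, rate = 2.3+34.4 = 36.7).
Mode = (α−1)/β = 8.7/36.7 = 0.237.
Mean = α/β = 9.7/36.7 = 0.264.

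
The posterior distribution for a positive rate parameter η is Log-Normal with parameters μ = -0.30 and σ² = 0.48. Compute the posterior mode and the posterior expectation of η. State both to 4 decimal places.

Mode = exp(μ − σ²) = exp(-0.78) = 0.4584.
Mean = exp(μ + σ²/2) = exp(-0.060) = 0.9418.

posterior mode = 0.4584, posterior expectation = 0.9418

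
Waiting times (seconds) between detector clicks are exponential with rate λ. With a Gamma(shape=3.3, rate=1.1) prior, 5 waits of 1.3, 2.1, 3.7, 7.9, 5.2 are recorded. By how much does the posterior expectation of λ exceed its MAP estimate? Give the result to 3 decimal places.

0.047

Σ times = 20.2. Posterior: Gamma(shape = 3.3+5 = 8.3, rate = 1.1+20.2 = 21.3).
Mode = (α−1)/β = 7.3/21.3 = 0.343.
Mean = α/β = 8.3/21.3 = 0.390.
Difference = 0.390 − 0.343 = 0.047.
The posterior is right-skewed, so the mean exceeds the mode.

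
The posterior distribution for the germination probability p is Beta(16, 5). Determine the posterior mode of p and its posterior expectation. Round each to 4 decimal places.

MAP = 0.7895; posterior mean = 0.7619

Mode = (16−1)/(16+5−2) = 15/19 = 0.7895.
Mean = 16/(16+5) = 16/21 = 0.7619.
Mode > mean: the posterior has a left tail.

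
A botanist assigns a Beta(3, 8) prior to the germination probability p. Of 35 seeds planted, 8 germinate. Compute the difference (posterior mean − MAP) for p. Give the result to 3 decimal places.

0.012

Posterior: Beta(3+8, 8+27) = Beta(11, 35).
Mode = (11−1)/(11+35−2) = 10/44 = 0.227.
Mean = 11/(11+35) = 11/46 = 0.239.
Difference = 0.239 − 0.227 = 0.012.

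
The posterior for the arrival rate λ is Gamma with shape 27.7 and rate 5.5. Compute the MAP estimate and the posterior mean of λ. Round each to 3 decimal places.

MAP = 4.855, posterior mean = 5.036

Mode = (α−1)/β = 26.7/5.5 = 4.855.
Mean = α/β = 27.7/5.5 = 5.036.
Mean > mode: the posterior has a right tail.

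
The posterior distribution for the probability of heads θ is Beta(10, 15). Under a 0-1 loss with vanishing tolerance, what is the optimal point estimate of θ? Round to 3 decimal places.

Mode = (10−1)/(10+15−2) = 9/23 = 0.391.
Mean = 10/(10+15) = 10/25 = 0.400.
This is the posterior mode — the MAP estimate.

0.391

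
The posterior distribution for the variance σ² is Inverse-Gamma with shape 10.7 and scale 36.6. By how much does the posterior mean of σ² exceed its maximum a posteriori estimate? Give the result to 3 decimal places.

Mode = β/(α+1) = 36.6/11.7 = 3.128.
Mean = β/(α−1) = 36.6/9.7 = 3.773.
Difference = 3.773 − 3.128 = 0.645.

0.645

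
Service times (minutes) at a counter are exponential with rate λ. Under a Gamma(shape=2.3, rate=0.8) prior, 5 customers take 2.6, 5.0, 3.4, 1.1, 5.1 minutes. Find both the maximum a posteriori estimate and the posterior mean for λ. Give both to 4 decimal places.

Σ times = 17.2. Posterior: Gamma(shape = 2.3+5 = 7.3, rate = 0.8+17.2 = 18.0).
Mode = (α−1)/β = 6.3/18.0 = 0.3500.
Mean = α/β = 7.3/18.0 = 0.4056.
The mean is pulled above the mode by the posterior's right skew.

MAP = 0.3500, posterior mean = 0.4056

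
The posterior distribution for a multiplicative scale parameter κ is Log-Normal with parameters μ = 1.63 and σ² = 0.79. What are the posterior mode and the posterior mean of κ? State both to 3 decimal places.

Mode = exp(μ − σ²) = exp(0.84) = 2.316.
Mean = exp(μ + σ²/2) = exp(2.025) = 7.576.

κ_MAP = 2.316, E[κ|data] = 7.576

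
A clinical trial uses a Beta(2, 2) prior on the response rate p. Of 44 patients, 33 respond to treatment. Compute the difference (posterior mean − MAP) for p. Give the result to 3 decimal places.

Posterior: Beta(2+33, 2+11) = Beta(35, 13).
Mode = (35−1)/(35+13−2) = 34/46 = 0.739.
Mean = 35/(35+13) = 35/48 = 0.729.
Difference = 0.729 − 0.739 = -0.010.

-0.010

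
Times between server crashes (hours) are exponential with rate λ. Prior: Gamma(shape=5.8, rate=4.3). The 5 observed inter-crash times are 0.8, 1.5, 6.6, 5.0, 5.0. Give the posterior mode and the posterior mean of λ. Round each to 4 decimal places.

Σ times = 18.9. Posterior: Gamma(shape = 5.8+5 = 10.8, rate = 4.3+18.9 = 23.2).
Mode = (α−1)/β = 9.8/23.2 = 0.4224.
Mean = α/β = 10.8/23.2 = 0.4655.

posterior mode = 0.4224, posterior mean = 0.4655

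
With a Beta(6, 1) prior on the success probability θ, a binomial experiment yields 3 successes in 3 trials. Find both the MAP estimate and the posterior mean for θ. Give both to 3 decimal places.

MAP estimate = 1.000, posterior mean = 0.900

Posterior: Beta(6+3, 1+0) = Beta(9, 1).
Since β = 1 ≤ 1 and α > 1, the Beta density is monotone increasing on [0,1]; the mode is at 1.
Mean = 9/(9+1) = 0.900.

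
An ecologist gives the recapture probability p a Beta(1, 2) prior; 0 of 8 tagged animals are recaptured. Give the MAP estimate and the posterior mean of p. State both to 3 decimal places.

Posterior: Beta(1+0, 2+8) = Beta(1, 10).
Since α = 1 ≤ 1 and β > 1, the Beta density is monotone decreasing on [0,1]; the mode is at 0.
Mean = 1/(1+10) = 0.091.

MAP: 0.000. Posterior mean: 0.091.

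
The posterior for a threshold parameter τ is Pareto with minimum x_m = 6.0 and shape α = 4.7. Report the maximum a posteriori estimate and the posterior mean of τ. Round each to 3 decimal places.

MAP: 6.000. Posterior mean: 7.622.

The Pareto density is strictly decreasing on [x_m, ∞), so the mode is x_m = 6.000.
Mean = α·x_m/(α−1) = 4.7·6.0/3.7 = 7.622.
Mean > mode: the posterior has a right tail.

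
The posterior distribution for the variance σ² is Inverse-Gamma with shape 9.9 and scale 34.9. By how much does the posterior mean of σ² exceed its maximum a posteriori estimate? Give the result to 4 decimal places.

Mode = β/(α+1) = 34.9/10.9 = 3.2018.
Mean = β/(α−1) = 34.9/8.9 = 3.9213.
Difference = 3.9213 − 3.2018 = 0.7195.

0.7195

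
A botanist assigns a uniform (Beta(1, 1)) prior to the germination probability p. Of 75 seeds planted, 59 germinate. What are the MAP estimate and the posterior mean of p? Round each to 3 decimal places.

MAP estimate = 0.787, posterior mean = 0.779

Posterior: Beta(1+59, 1+16) = Beta(60, 17).
Mode = (60−1)/(60+17−2) = 59/75 = 0.787.
Mean = 60/(60+17) = 60/77 = 0.779.
Left-skewed posterior ⇒ mean < mode.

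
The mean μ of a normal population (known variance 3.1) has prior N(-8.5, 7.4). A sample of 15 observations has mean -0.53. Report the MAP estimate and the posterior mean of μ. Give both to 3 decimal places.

Posterior for μ is Normal. Precision-weighted mean: (1/7.4·-8.5 + 15/3.1·-0.53) / (1/7.4 + 15/3.1) = -0.747.
A Normal posterior is symmetric, so mode = mean.

MAP: -0.747. Posterior mean: -0.747.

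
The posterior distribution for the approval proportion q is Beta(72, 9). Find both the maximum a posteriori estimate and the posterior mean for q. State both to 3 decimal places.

Mode = (72−1)/(72+9−2) = 71/79 = 0.899.
Mean = 72/(72+9) = 72/81 = 0.889.

maximum a posteriori estimate = 0.899, posterior mean = 0.889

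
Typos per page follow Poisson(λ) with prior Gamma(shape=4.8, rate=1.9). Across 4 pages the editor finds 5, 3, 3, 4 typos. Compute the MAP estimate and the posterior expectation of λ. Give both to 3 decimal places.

MAP = 3.186, posterior mean = 3.356

Σ counts = 15. Posterior: Gamma(shape = 4.8+15 = 19.8, rate = 1.9+4 = 5.9).
Mode = (α−1)/β = 18.8/5.9 = 3.186.
Mean = α/β = 19.8/5.9 = 3.356.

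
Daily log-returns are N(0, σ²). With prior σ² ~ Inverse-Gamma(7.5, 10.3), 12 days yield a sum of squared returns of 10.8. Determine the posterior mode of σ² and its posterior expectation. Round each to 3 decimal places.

posterior mode = 1.083, posterior expectation = 1.256

Posterior: Inverse-Gamma(shape = 7.5+12/2 = 13.5, scale = 10.3+10.8/2 = 15.7).
Mode = β/(α+1) = 15.7/14.5 = 1.083.
Mean = β/(α−1) = 15.7/12.5 = 1.256.
Right-skewed posterior ⇒ mode < mean.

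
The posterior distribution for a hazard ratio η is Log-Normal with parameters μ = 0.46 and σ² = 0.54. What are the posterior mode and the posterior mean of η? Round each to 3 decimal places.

Mode = exp(μ − σ²) = exp(-0.08) = 0.923.
Mean = exp(μ + σ²/2) = exp(0.730) = 2.075.
The mean is pulled above the mode by the posterior's right skew.

MAP: 0.923. Posterior mean: 2.075.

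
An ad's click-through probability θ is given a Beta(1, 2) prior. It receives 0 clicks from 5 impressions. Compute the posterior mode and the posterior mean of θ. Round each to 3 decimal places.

Posterior: Beta(1+0, 2+5) = Beta(1, 7).
Since α = 1 ≤ 1 and β > 1, the Beta density is monotone decreasing on [0,1]; the mode is at 0.
Mean = 1/(1+7) = 0.125.

MAP: 0.000. Posterior mean: 0.125.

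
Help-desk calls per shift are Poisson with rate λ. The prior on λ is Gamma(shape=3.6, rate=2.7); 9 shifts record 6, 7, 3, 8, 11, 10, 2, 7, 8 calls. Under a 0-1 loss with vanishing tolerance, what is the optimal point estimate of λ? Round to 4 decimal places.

Σ counts = 62. Posterior: Gamma(shape = 3.6+62 = 65.6, rate = 2.7+9 = 11.7).
Mode = (α−1)/β = 64.6/11.7 = 5.5214.
Mean = α/β = 65.6/11.7 = 5.6068.
This is the posterior mode — the MAP estimate.

5.5214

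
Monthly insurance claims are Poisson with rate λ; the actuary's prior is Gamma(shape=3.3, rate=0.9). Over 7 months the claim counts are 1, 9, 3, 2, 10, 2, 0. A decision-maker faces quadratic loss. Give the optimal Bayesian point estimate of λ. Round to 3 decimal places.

Σ counts = 27. Posterior: Gamma(shape = 3.3+27 = 30.3, rate = 0.9+7 = 7.9).
Mode = (α−1)/β = 29.3/7.9 = 3.709.
Mean = α/β = 30.3/7.9 = 3.835.
Quadratic loss ⇒ the optimal estimator is the posterior mean.

3.835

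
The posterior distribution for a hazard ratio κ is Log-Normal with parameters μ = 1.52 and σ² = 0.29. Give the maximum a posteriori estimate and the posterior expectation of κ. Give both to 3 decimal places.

Mode = exp(μ − σ²) = exp(1.23) = 3.421.
Mean = exp(μ + σ²/2) = exp(1.665) = 5.286.

MAP: 3.421. Posterior mean: 5.286.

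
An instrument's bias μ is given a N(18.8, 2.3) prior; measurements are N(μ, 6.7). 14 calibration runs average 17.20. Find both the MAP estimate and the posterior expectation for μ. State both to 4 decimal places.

MAP: 17.4756. Posterior mean: 17.4756.

Posterior for μ is Normal. Precision-weighted mean: (1/2.3·18.8 + 14/6.7·17.20) / (1/2.3 + 14/6.7) = 17.4756.
A Normal posterior is symmetric, so mode = mean.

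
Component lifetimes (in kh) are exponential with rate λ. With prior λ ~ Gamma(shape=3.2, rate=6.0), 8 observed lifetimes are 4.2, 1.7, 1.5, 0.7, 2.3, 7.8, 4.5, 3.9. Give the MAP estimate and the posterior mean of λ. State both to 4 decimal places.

MAP = 0.3129, posterior mean = 0.3436

Σ times = 26.6. Posterior: Gamma(shape = 3.2+8 = 11.2, rate = 6.0+26.6 = 32.6).
Mode = (α−1)/β = 10.2/32.6 = 0.3129.
Mean = α/β = 11.2/32.6 = 0.3436.
Right-skewed posterior ⇒ mode < mean.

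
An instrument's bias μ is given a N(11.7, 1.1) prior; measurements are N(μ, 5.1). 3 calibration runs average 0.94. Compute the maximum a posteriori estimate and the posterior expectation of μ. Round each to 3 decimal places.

Posterior for μ is Normal. Precision-weighted mean: (1/1.1·11.7 + 3/5.1·0.94) / (1/1.1 + 3/5.1) = 7.473.
A Normal posterior is symmetric, so mode = mean.

MAP: 7.473. Posterior mean: 7.473.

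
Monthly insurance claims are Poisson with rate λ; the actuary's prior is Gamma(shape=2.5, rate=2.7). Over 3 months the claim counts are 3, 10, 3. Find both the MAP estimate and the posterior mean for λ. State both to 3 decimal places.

Σ counts = 16. Posterior: Gamma(shape = 2.5+16 = 18.5, rate = 2.7+3 = 5.7).
Mode = (α−1)/β = 17.5/5.7 = 3.070.
Mean = α/β = 18.5/5.7 = 3.246.

MAP = 3.070, posterior mean = 3.246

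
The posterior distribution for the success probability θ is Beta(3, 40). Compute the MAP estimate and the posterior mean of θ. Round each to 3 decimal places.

MAP = 0.049, posterior mean = 0.070

Mode = (3−1)/(3+40−2) = 2/41 = 0.049.
Mean = 3/(3+40) = 3/43 = 0.070.
Right-skewed posterior ⇒ mode < mean.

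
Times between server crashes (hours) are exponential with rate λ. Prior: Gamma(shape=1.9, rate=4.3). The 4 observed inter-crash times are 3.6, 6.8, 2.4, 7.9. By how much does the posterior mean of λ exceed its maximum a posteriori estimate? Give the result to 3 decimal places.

Σ times = 20.7. Posterior: Gamma(shape = 1.9+4 = 5.9, rate = 4.3+20.7 = 25.0).
Mode = (α−1)/β = 4.9/25.0 = 0.196.
Mean = α/β = 5.9/25.0 = 0.236.
Difference = 0.236 − 0.196 = 0.040.
Right-skewed posterior ⇒ mode < mean.

0.040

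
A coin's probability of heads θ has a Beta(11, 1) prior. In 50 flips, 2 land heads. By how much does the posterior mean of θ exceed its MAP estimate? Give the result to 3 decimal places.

0.010

Posterior: Beta(11+2, 1+48) = Beta(13, 49).
Mode = (13−1)/(13+49−2) = 12/60 = 0.200.
Mean = 13/(13+49) = 13/62 = 0.210.
Difference = 0.210 − 0.200 = 0.010.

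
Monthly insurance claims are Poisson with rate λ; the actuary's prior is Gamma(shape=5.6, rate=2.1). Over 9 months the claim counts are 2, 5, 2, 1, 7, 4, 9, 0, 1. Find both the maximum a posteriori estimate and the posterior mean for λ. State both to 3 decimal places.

Σ counts = 31. Posterior: Gamma(shape = 5.6+31 = 36.6, rate = 2.1+9 = 11.1).
Mode = (α−1)/β = 35.6/11.1 = 3.207.
Mean = α/β = 36.6/11.1 = 3.297.

maximum a posteriori estimate = 3.207, posterior mean = 3.297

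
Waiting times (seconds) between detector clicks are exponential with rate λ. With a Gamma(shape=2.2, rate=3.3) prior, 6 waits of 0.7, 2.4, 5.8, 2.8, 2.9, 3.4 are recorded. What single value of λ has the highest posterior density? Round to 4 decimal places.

Σ times = 18.0. Posterior: Gamma(shape = 2.2+6 = 8.2, rate = 3.3+18.0 = 21.3).
Mode = (α−1)/β = 7.2/21.3 = 0.3380.
Mean = α/β = 8.2/21.3 = 0.3850.
This is the posterior mode — the MAP estimate.

0.3380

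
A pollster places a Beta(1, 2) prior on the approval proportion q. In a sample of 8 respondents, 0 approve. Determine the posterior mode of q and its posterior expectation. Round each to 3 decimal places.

Posterior: Beta(1+0, 2+8) = Beta(1, 10).
Since α = 1 ≤ 1 and β > 1, the Beta density is monotone decreasing on [0,1]; the mode is at 0.
Mean = 1/(1+10) = 0.091.

q_MAP = 0.000, E[q|data] = 0.091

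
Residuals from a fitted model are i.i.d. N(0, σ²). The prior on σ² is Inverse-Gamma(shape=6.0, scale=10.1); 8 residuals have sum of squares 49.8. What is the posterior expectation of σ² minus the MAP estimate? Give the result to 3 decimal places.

Posterior: Inverse-Gamma(shape = 6.0+8/2 = 10.0, scale = 10.1+49.8/2 = 35.0).
Mode = β/(α+1) = 35.0/11.0 = 3.182.
Mean = β/(α−1) = 35.0/9.0 = 3.889.
Difference = 3.889 − 3.182 = 0.707.

0.707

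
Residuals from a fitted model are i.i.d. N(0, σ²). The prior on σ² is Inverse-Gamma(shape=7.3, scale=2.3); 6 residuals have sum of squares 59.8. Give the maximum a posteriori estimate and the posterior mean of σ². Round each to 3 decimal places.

Posterior: Inverse-Gamma(shape = 7.3+6/2 = 10.3, scale = 2.3+59.8/2 = 32.2).
Mode = β/(α+1) = 32.2/11.3 = 2.850.
Mean = β/(α−1) = 32.2/9.3 = 3.462.

maximum a posteriori estimate = 2.850, posterior mean = 3.462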